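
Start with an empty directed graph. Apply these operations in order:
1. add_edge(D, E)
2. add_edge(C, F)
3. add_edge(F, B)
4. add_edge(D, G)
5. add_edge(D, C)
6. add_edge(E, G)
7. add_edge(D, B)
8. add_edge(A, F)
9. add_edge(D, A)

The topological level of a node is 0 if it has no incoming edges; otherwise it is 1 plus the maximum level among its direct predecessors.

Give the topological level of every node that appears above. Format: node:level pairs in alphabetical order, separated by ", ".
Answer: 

Op 1: add_edge(D, E). Edges now: 1
Op 2: add_edge(C, F). Edges now: 2
Op 3: add_edge(F, B). Edges now: 3
Op 4: add_edge(D, G). Edges now: 4
Op 5: add_edge(D, C). Edges now: 5
Op 6: add_edge(E, G). Edges now: 6
Op 7: add_edge(D, B). Edges now: 7
Op 8: add_edge(A, F). Edges now: 8
Op 9: add_edge(D, A). Edges now: 9
Compute levels (Kahn BFS):
  sources (in-degree 0): D
  process D: level=0
    D->A: in-degree(A)=0, level(A)=1, enqueue
    D->B: in-degree(B)=1, level(B)>=1
    D->C: in-degree(C)=0, level(C)=1, enqueue
    D->E: in-degree(E)=0, level(E)=1, enqueue
    D->G: in-degree(G)=1, level(G)>=1
  process A: level=1
    A->F: in-degree(F)=1, level(F)>=2
  process C: level=1
    C->F: in-degree(F)=0, level(F)=2, enqueue
  process E: level=1
    E->G: in-degree(G)=0, level(G)=2, enqueue
  process F: level=2
    F->B: in-degree(B)=0, level(B)=3, enqueue
  process G: level=2
  process B: level=3
All levels: A:1, B:3, C:1, D:0, E:1, F:2, G:2

Answer: A:1, B:3, C:1, D:0, E:1, F:2, G:2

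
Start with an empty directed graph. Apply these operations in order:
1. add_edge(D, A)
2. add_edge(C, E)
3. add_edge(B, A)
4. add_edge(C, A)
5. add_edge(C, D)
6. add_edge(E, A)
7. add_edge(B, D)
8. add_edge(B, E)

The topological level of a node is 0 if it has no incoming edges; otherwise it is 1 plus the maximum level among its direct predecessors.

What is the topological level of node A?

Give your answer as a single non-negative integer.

Answer: 2

Derivation:
Op 1: add_edge(D, A). Edges now: 1
Op 2: add_edge(C, E). Edges now: 2
Op 3: add_edge(B, A). Edges now: 3
Op 4: add_edge(C, A). Edges now: 4
Op 5: add_edge(C, D). Edges now: 5
Op 6: add_edge(E, A). Edges now: 6
Op 7: add_edge(B, D). Edges now: 7
Op 8: add_edge(B, E). Edges now: 8
Compute levels (Kahn BFS):
  sources (in-degree 0): B, C
  process B: level=0
    B->A: in-degree(A)=3, level(A)>=1
    B->D: in-degree(D)=1, level(D)>=1
    B->E: in-degree(E)=1, level(E)>=1
  process C: level=0
    C->A: in-degree(A)=2, level(A)>=1
    C->D: in-degree(D)=0, level(D)=1, enqueue
    C->E: in-degree(E)=0, level(E)=1, enqueue
  process D: level=1
    D->A: in-degree(A)=1, level(A)>=2
  process E: level=1
    E->A: in-degree(A)=0, level(A)=2, enqueue
  process A: level=2
All levels: A:2, B:0, C:0, D:1, E:1
level(A) = 2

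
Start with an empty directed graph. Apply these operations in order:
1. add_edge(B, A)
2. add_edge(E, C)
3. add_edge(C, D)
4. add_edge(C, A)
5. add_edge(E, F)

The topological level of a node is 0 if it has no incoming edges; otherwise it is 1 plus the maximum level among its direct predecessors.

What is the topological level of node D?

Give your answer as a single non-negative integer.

Op 1: add_edge(B, A). Edges now: 1
Op 2: add_edge(E, C). Edges now: 2
Op 3: add_edge(C, D). Edges now: 3
Op 4: add_edge(C, A). Edges now: 4
Op 5: add_edge(E, F). Edges now: 5
Compute levels (Kahn BFS):
  sources (in-degree 0): B, E
  process B: level=0
    B->A: in-degree(A)=1, level(A)>=1
  process E: level=0
    E->C: in-degree(C)=0, level(C)=1, enqueue
    E->F: in-degree(F)=0, level(F)=1, enqueue
  process C: level=1
    C->A: in-degree(A)=0, level(A)=2, enqueue
    C->D: in-degree(D)=0, level(D)=2, enqueue
  process F: level=1
  process A: level=2
  process D: level=2
All levels: A:2, B:0, C:1, D:2, E:0, F:1
level(D) = 2

Answer: 2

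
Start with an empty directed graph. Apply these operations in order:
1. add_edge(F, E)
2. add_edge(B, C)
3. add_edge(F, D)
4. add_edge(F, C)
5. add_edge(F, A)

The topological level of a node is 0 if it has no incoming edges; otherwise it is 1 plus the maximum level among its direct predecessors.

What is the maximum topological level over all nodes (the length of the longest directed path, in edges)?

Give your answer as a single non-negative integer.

Op 1: add_edge(F, E). Edges now: 1
Op 2: add_edge(B, C). Edges now: 2
Op 3: add_edge(F, D). Edges now: 3
Op 4: add_edge(F, C). Edges now: 4
Op 5: add_edge(F, A). Edges now: 5
Compute levels (Kahn BFS):
  sources (in-degree 0): B, F
  process B: level=0
    B->C: in-degree(C)=1, level(C)>=1
  process F: level=0
    F->A: in-degree(A)=0, level(A)=1, enqueue
    F->C: in-degree(C)=0, level(C)=1, enqueue
    F->D: in-degree(D)=0, level(D)=1, enqueue
    F->E: in-degree(E)=0, level(E)=1, enqueue
  process A: level=1
  process C: level=1
  process D: level=1
  process E: level=1
All levels: A:1, B:0, C:1, D:1, E:1, F:0
max level = 1

Answer: 1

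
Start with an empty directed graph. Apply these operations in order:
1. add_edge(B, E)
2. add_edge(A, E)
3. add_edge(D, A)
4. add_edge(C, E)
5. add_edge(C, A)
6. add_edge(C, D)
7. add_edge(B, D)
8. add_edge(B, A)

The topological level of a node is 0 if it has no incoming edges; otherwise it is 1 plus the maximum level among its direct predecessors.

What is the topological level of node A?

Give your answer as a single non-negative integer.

Op 1: add_edge(B, E). Edges now: 1
Op 2: add_edge(A, E). Edges now: 2
Op 3: add_edge(D, A). Edges now: 3
Op 4: add_edge(C, E). Edges now: 4
Op 5: add_edge(C, A). Edges now: 5
Op 6: add_edge(C, D). Edges now: 6
Op 7: add_edge(B, D). Edges now: 7
Op 8: add_edge(B, A). Edges now: 8
Compute levels (Kahn BFS):
  sources (in-degree 0): B, C
  process B: level=0
    B->A: in-degree(A)=2, level(A)>=1
    B->D: in-degree(D)=1, level(D)>=1
    B->E: in-degree(E)=2, level(E)>=1
  process C: level=0
    C->A: in-degree(A)=1, level(A)>=1
    C->D: in-degree(D)=0, level(D)=1, enqueue
    C->E: in-degree(E)=1, level(E)>=1
  process D: level=1
    D->A: in-degree(A)=0, level(A)=2, enqueue
  process A: level=2
    A->E: in-degree(E)=0, level(E)=3, enqueue
  process E: level=3
All levels: A:2, B:0, C:0, D:1, E:3
level(A) = 2

Answer: 2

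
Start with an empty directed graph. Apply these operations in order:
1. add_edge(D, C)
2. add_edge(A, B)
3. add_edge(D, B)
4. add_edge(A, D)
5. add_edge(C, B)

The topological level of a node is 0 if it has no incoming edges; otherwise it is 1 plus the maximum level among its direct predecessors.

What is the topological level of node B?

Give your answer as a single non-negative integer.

Answer: 3

Derivation:
Op 1: add_edge(D, C). Edges now: 1
Op 2: add_edge(A, B). Edges now: 2
Op 3: add_edge(D, B). Edges now: 3
Op 4: add_edge(A, D). Edges now: 4
Op 5: add_edge(C, B). Edges now: 5
Compute levels (Kahn BFS):
  sources (in-degree 0): A
  process A: level=0
    A->B: in-degree(B)=2, level(B)>=1
    A->D: in-degree(D)=0, level(D)=1, enqueue
  process D: level=1
    D->B: in-degree(B)=1, level(B)>=2
    D->C: in-degree(C)=0, level(C)=2, enqueue
  process C: level=2
    C->B: in-degree(B)=0, level(B)=3, enqueue
  process B: level=3
All levels: A:0, B:3, C:2, D:1
level(B) = 3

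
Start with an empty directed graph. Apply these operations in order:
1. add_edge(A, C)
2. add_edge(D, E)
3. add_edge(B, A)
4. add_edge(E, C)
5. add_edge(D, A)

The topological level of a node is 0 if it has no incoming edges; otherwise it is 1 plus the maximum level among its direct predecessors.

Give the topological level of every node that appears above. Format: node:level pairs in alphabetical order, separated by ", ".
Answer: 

Answer: A:1, B:0, C:2, D:0, E:1

Derivation:
Op 1: add_edge(A, C). Edges now: 1
Op 2: add_edge(D, E). Edges now: 2
Op 3: add_edge(B, A). Edges now: 3
Op 4: add_edge(E, C). Edges now: 4
Op 5: add_edge(D, A). Edges now: 5
Compute levels (Kahn BFS):
  sources (in-degree 0): B, D
  process B: level=0
    B->A: in-degree(A)=1, level(A)>=1
  process D: level=0
    D->A: in-degree(A)=0, level(A)=1, enqueue
    D->E: in-degree(E)=0, level(E)=1, enqueue
  process A: level=1
    A->C: in-degree(C)=1, level(C)>=2
  process E: level=1
    E->C: in-degree(C)=0, level(C)=2, enqueue
  process C: level=2
All levels: A:1, B:0, C:2, D:0, E:1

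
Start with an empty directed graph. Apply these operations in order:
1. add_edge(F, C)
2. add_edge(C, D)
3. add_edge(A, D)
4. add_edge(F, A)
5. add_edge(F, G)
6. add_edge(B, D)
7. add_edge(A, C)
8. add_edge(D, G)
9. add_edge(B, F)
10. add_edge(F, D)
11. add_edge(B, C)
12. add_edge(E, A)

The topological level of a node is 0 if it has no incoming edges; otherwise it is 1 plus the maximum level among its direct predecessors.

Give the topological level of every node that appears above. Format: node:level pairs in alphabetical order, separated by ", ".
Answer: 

Answer: A:2, B:0, C:3, D:4, E:0, F:1, G:5

Derivation:
Op 1: add_edge(F, C). Edges now: 1
Op 2: add_edge(C, D). Edges now: 2
Op 3: add_edge(A, D). Edges now: 3
Op 4: add_edge(F, A). Edges now: 4
Op 5: add_edge(F, G). Edges now: 5
Op 6: add_edge(B, D). Edges now: 6
Op 7: add_edge(A, C). Edges now: 7
Op 8: add_edge(D, G). Edges now: 8
Op 9: add_edge(B, F). Edges now: 9
Op 10: add_edge(F, D). Edges now: 10
Op 11: add_edge(B, C). Edges now: 11
Op 12: add_edge(E, A). Edges now: 12
Compute levels (Kahn BFS):
  sources (in-degree 0): B, E
  process B: level=0
    B->C: in-degree(C)=2, level(C)>=1
    B->D: in-degree(D)=3, level(D)>=1
    B->F: in-degree(F)=0, level(F)=1, enqueue
  process E: level=0
    E->A: in-degree(A)=1, level(A)>=1
  process F: level=1
    F->A: in-degree(A)=0, level(A)=2, enqueue
    F->C: in-degree(C)=1, level(C)>=2
    F->D: in-degree(D)=2, level(D)>=2
    F->G: in-degree(G)=1, level(G)>=2
  process A: level=2
    A->C: in-degree(C)=0, level(C)=3, enqueue
    A->D: in-degree(D)=1, level(D)>=3
  process C: level=3
    C->D: in-degree(D)=0, level(D)=4, enqueue
  process D: level=4
    D->G: in-degree(G)=0, level(G)=5, enqueue
  process G: level=5
All levels: A:2, B:0, C:3, D:4, E:0, F:1, G:5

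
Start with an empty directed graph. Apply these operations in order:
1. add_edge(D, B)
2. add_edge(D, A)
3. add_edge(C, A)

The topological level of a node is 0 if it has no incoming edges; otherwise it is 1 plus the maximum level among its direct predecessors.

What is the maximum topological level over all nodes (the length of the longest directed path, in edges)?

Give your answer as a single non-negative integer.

Answer: 1

Derivation:
Op 1: add_edge(D, B). Edges now: 1
Op 2: add_edge(D, A). Edges now: 2
Op 3: add_edge(C, A). Edges now: 3
Compute levels (Kahn BFS):
  sources (in-degree 0): C, D
  process C: level=0
    C->A: in-degree(A)=1, level(A)>=1
  process D: level=0
    D->A: in-degree(A)=0, level(A)=1, enqueue
    D->B: in-degree(B)=0, level(B)=1, enqueue
  process A: level=1
  process B: level=1
All levels: A:1, B:1, C:0, D:0
max level = 1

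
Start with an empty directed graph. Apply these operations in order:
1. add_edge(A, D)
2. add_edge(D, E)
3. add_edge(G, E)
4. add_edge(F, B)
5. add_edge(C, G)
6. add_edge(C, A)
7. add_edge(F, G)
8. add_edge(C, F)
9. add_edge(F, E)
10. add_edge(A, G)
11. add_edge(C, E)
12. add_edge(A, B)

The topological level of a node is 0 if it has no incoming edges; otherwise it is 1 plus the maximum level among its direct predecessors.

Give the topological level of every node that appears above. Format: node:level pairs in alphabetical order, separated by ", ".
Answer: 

Answer: A:1, B:2, C:0, D:2, E:3, F:1, G:2

Derivation:
Op 1: add_edge(A, D). Edges now: 1
Op 2: add_edge(D, E). Edges now: 2
Op 3: add_edge(G, E). Edges now: 3
Op 4: add_edge(F, B). Edges now: 4
Op 5: add_edge(C, G). Edges now: 5
Op 6: add_edge(C, A). Edges now: 6
Op 7: add_edge(F, G). Edges now: 7
Op 8: add_edge(C, F). Edges now: 8
Op 9: add_edge(F, E). Edges now: 9
Op 10: add_edge(A, G). Edges now: 10
Op 11: add_edge(C, E). Edges now: 11
Op 12: add_edge(A, B). Edges now: 12
Compute levels (Kahn BFS):
  sources (in-degree 0): C
  process C: level=0
    C->A: in-degree(A)=0, level(A)=1, enqueue
    C->E: in-degree(E)=3, level(E)>=1
    C->F: in-degree(F)=0, level(F)=1, enqueue
    C->G: in-degree(G)=2, level(G)>=1
  process A: level=1
    A->B: in-degree(B)=1, level(B)>=2
    A->D: in-degree(D)=0, level(D)=2, enqueue
    A->G: in-degree(G)=1, level(G)>=2
  process F: level=1
    F->B: in-degree(B)=0, level(B)=2, enqueue
    F->E: in-degree(E)=2, level(E)>=2
    F->G: in-degree(G)=0, level(G)=2, enqueue
  process D: level=2
    D->E: in-degree(E)=1, level(E)>=3
  process B: level=2
  process G: level=2
    G->E: in-degree(E)=0, level(E)=3, enqueue
  process E: level=3
All levels: A:1, B:2, C:0, D:2, E:3, F:1, G:2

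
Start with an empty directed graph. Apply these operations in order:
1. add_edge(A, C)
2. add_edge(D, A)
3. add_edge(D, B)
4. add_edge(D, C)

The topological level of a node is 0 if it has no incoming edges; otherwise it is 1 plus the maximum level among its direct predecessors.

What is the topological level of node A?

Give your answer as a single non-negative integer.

Answer: 1

Derivation:
Op 1: add_edge(A, C). Edges now: 1
Op 2: add_edge(D, A). Edges now: 2
Op 3: add_edge(D, B). Edges now: 3
Op 4: add_edge(D, C). Edges now: 4
Compute levels (Kahn BFS):
  sources (in-degree 0): D
  process D: level=0
    D->A: in-degree(A)=0, level(A)=1, enqueue
    D->B: in-degree(B)=0, level(B)=1, enqueue
    D->C: in-degree(C)=1, level(C)>=1
  process A: level=1
    A->C: in-degree(C)=0, level(C)=2, enqueue
  process B: level=1
  process C: level=2
All levels: A:1, B:1, C:2, D:0
level(A) = 1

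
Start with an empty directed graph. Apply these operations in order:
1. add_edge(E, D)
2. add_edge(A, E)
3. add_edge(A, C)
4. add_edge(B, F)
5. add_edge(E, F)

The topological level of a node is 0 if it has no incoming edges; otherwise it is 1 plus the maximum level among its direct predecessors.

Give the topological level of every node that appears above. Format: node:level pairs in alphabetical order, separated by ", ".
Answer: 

Answer: A:0, B:0, C:1, D:2, E:1, F:2

Derivation:
Op 1: add_edge(E, D). Edges now: 1
Op 2: add_edge(A, E). Edges now: 2
Op 3: add_edge(A, C). Edges now: 3
Op 4: add_edge(B, F). Edges now: 4
Op 5: add_edge(E, F). Edges now: 5
Compute levels (Kahn BFS):
  sources (in-degree 0): A, B
  process A: level=0
    A->C: in-degree(C)=0, level(C)=1, enqueue
    A->E: in-degree(E)=0, level(E)=1, enqueue
  process B: level=0
    B->F: in-degree(F)=1, level(F)>=1
  process C: level=1
  process E: level=1
    E->D: in-degree(D)=0, level(D)=2, enqueue
    E->F: in-degree(F)=0, level(F)=2, enqueue
  process D: level=2
  process F: level=2
All levels: A:0, B:0, C:1, D:2, E:1, F:2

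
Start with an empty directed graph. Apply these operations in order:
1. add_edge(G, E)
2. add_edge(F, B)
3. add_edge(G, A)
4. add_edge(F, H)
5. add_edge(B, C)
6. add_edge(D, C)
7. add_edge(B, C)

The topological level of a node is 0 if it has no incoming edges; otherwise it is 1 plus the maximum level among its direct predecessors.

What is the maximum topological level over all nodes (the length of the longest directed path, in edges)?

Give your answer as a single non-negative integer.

Answer: 2

Derivation:
Op 1: add_edge(G, E). Edges now: 1
Op 2: add_edge(F, B). Edges now: 2
Op 3: add_edge(G, A). Edges now: 3
Op 4: add_edge(F, H). Edges now: 4
Op 5: add_edge(B, C). Edges now: 5
Op 6: add_edge(D, C). Edges now: 6
Op 7: add_edge(B, C) (duplicate, no change). Edges now: 6
Compute levels (Kahn BFS):
  sources (in-degree 0): D, F, G
  process D: level=0
    D->C: in-degree(C)=1, level(C)>=1
  process F: level=0
    F->B: in-degree(B)=0, level(B)=1, enqueue
    F->H: in-degree(H)=0, level(H)=1, enqueue
  process G: level=0
    G->A: in-degree(A)=0, level(A)=1, enqueue
    G->E: in-degree(E)=0, level(E)=1, enqueue
  process B: level=1
    B->C: in-degree(C)=0, level(C)=2, enqueue
  process H: level=1
  process A: level=1
  process E: level=1
  process C: level=2
All levels: A:1, B:1, C:2, D:0, E:1, F:0, G:0, H:1
max level = 2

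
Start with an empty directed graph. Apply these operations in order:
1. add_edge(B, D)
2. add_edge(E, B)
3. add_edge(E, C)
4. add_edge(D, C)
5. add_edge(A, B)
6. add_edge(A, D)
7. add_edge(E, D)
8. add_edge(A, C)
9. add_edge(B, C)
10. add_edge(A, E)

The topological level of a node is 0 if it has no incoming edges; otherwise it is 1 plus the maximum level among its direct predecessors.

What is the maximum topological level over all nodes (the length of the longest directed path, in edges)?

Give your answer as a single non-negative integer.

Op 1: add_edge(B, D). Edges now: 1
Op 2: add_edge(E, B). Edges now: 2
Op 3: add_edge(E, C). Edges now: 3
Op 4: add_edge(D, C). Edges now: 4
Op 5: add_edge(A, B). Edges now: 5
Op 6: add_edge(A, D). Edges now: 6
Op 7: add_edge(E, D). Edges now: 7
Op 8: add_edge(A, C). Edges now: 8
Op 9: add_edge(B, C). Edges now: 9
Op 10: add_edge(A, E). Edges now: 10
Compute levels (Kahn BFS):
  sources (in-degree 0): A
  process A: level=0
    A->B: in-degree(B)=1, level(B)>=1
    A->C: in-degree(C)=3, level(C)>=1
    A->D: in-degree(D)=2, level(D)>=1
    A->E: in-degree(E)=0, level(E)=1, enqueue
  process E: level=1
    E->B: in-degree(B)=0, level(B)=2, enqueue
    E->C: in-degree(C)=2, level(C)>=2
    E->D: in-degree(D)=1, level(D)>=2
  process B: level=2
    B->C: in-degree(C)=1, level(C)>=3
    B->D: in-degree(D)=0, level(D)=3, enqueue
  process D: level=3
    D->C: in-degree(C)=0, level(C)=4, enqueue
  process C: level=4
All levels: A:0, B:2, C:4, D:3, E:1
max level = 4

Answer: 4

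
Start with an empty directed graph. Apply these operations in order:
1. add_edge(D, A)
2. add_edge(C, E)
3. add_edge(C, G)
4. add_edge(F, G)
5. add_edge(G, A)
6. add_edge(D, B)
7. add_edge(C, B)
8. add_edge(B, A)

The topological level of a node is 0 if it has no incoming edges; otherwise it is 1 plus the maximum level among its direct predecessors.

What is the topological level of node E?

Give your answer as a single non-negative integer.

Answer: 1

Derivation:
Op 1: add_edge(D, A). Edges now: 1
Op 2: add_edge(C, E). Edges now: 2
Op 3: add_edge(C, G). Edges now: 3
Op 4: add_edge(F, G). Edges now: 4
Op 5: add_edge(G, A). Edges now: 5
Op 6: add_edge(D, B). Edges now: 6
Op 7: add_edge(C, B). Edges now: 7
Op 8: add_edge(B, A). Edges now: 8
Compute levels (Kahn BFS):
  sources (in-degree 0): C, D, F
  process C: level=0
    C->B: in-degree(B)=1, level(B)>=1
    C->E: in-degree(E)=0, level(E)=1, enqueue
    C->G: in-degree(G)=1, level(G)>=1
  process D: level=0
    D->A: in-degree(A)=2, level(A)>=1
    D->B: in-degree(B)=0, level(B)=1, enqueue
  process F: level=0
    F->G: in-degree(G)=0, level(G)=1, enqueue
  process E: level=1
  process B: level=1
    B->A: in-degree(A)=1, level(A)>=2
  process G: level=1
    G->A: in-degree(A)=0, level(A)=2, enqueue
  process A: level=2
All levels: A:2, B:1, C:0, D:0, E:1, F:0, G:1
level(E) = 1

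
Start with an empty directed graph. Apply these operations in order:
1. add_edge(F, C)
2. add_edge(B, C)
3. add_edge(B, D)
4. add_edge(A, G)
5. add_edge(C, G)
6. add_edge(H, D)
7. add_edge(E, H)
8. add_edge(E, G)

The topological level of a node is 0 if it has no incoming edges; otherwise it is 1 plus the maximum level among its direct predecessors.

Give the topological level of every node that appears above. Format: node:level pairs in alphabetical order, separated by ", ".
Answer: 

Answer: A:0, B:0, C:1, D:2, E:0, F:0, G:2, H:1

Derivation:
Op 1: add_edge(F, C). Edges now: 1
Op 2: add_edge(B, C). Edges now: 2
Op 3: add_edge(B, D). Edges now: 3
Op 4: add_edge(A, G). Edges now: 4
Op 5: add_edge(C, G). Edges now: 5
Op 6: add_edge(H, D). Edges now: 6
Op 7: add_edge(E, H). Edges now: 7
Op 8: add_edge(E, G). Edges now: 8
Compute levels (Kahn BFS):
  sources (in-degree 0): A, B, E, F
  process A: level=0
    A->G: in-degree(G)=2, level(G)>=1
  process B: level=0
    B->C: in-degree(C)=1, level(C)>=1
    B->D: in-degree(D)=1, level(D)>=1
  process E: level=0
    E->G: in-degree(G)=1, level(G)>=1
    E->H: in-degree(H)=0, level(H)=1, enqueue
  process F: level=0
    F->C: in-degree(C)=0, level(C)=1, enqueue
  process H: level=1
    H->D: in-degree(D)=0, level(D)=2, enqueue
  process C: level=1
    C->G: in-degree(G)=0, level(G)=2, enqueue
  process D: level=2
  process G: level=2
All levels: A:0, B:0, C:1, D:2, E:0, F:0, G:2, H:1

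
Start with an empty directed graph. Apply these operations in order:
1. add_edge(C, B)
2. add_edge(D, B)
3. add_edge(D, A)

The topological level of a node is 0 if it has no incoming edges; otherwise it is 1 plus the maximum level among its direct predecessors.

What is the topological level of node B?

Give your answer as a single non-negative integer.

Op 1: add_edge(C, B). Edges now: 1
Op 2: add_edge(D, B). Edges now: 2
Op 3: add_edge(D, A). Edges now: 3
Compute levels (Kahn BFS):
  sources (in-degree 0): C, D
  process C: level=0
    C->B: in-degree(B)=1, level(B)>=1
  process D: level=0
    D->A: in-degree(A)=0, level(A)=1, enqueue
    D->B: in-degree(B)=0, level(B)=1, enqueue
  process A: level=1
  process B: level=1
All levels: A:1, B:1, C:0, D:0
level(B) = 1

Answer: 1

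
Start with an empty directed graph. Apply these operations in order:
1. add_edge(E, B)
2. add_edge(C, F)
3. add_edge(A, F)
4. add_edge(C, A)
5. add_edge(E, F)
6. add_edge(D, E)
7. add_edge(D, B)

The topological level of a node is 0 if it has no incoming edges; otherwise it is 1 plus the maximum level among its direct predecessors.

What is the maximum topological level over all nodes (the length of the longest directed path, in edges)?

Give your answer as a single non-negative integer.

Op 1: add_edge(E, B). Edges now: 1
Op 2: add_edge(C, F). Edges now: 2
Op 3: add_edge(A, F). Edges now: 3
Op 4: add_edge(C, A). Edges now: 4
Op 5: add_edge(E, F). Edges now: 5
Op 6: add_edge(D, E). Edges now: 6
Op 7: add_edge(D, B). Edges now: 7
Compute levels (Kahn BFS):
  sources (in-degree 0): C, D
  process C: level=0
    C->A: in-degree(A)=0, level(A)=1, enqueue
    C->F: in-degree(F)=2, level(F)>=1
  process D: level=0
    D->B: in-degree(B)=1, level(B)>=1
    D->E: in-degree(E)=0, level(E)=1, enqueue
  process A: level=1
    A->F: in-degree(F)=1, level(F)>=2
  process E: level=1
    E->B: in-degree(B)=0, level(B)=2, enqueue
    E->F: in-degree(F)=0, level(F)=2, enqueue
  process B: level=2
  process F: level=2
All levels: A:1, B:2, C:0, D:0, E:1, F:2
max level = 2

Answer: 2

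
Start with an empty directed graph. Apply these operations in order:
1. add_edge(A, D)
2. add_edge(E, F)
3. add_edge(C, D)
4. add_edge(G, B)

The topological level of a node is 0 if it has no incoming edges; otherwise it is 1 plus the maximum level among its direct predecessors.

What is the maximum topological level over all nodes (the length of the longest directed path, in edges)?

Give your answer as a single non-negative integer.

Answer: 1

Derivation:
Op 1: add_edge(A, D). Edges now: 1
Op 2: add_edge(E, F). Edges now: 2
Op 3: add_edge(C, D). Edges now: 3
Op 4: add_edge(G, B). Edges now: 4
Compute levels (Kahn BFS):
  sources (in-degree 0): A, C, E, G
  process A: level=0
    A->D: in-degree(D)=1, level(D)>=1
  process C: level=0
    C->D: in-degree(D)=0, level(D)=1, enqueue
  process E: level=0
    E->F: in-degree(F)=0, level(F)=1, enqueue
  process G: level=0
    G->B: in-degree(B)=0, level(B)=1, enqueue
  process D: level=1
  process F: level=1
  process B: level=1
All levels: A:0, B:1, C:0, D:1, E:0, F:1, G:0
max level = 1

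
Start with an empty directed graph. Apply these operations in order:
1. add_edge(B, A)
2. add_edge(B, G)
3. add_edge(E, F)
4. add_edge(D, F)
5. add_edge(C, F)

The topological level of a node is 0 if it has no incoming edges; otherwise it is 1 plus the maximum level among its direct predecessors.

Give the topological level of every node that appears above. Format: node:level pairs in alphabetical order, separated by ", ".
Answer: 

Op 1: add_edge(B, A). Edges now: 1
Op 2: add_edge(B, G). Edges now: 2
Op 3: add_edge(E, F). Edges now: 3
Op 4: add_edge(D, F). Edges now: 4
Op 5: add_edge(C, F). Edges now: 5
Compute levels (Kahn BFS):
  sources (in-degree 0): B, C, D, E
  process B: level=0
    B->A: in-degree(A)=0, level(A)=1, enqueue
    B->G: in-degree(G)=0, level(G)=1, enqueue
  process C: level=0
    C->F: in-degree(F)=2, level(F)>=1
  process D: level=0
    D->F: in-degree(F)=1, level(F)>=1
  process E: level=0
    E->F: in-degree(F)=0, level(F)=1, enqueue
  process A: level=1
  process G: level=1
  process F: level=1
All levels: A:1, B:0, C:0, D:0, E:0, F:1, G:1

Answer: A:1, B:0, C:0, D:0, E:0, F:1, G:1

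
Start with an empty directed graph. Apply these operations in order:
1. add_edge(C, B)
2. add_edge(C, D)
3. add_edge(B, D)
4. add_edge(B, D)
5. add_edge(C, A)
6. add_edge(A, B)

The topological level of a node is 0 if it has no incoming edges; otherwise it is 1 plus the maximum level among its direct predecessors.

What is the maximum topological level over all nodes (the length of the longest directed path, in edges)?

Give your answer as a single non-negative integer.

Answer: 3

Derivation:
Op 1: add_edge(C, B). Edges now: 1
Op 2: add_edge(C, D). Edges now: 2
Op 3: add_edge(B, D). Edges now: 3
Op 4: add_edge(B, D) (duplicate, no change). Edges now: 3
Op 5: add_edge(C, A). Edges now: 4
Op 6: add_edge(A, B). Edges now: 5
Compute levels (Kahn BFS):
  sources (in-degree 0): C
  process C: level=0
    C->A: in-degree(A)=0, level(A)=1, enqueue
    C->B: in-degree(B)=1, level(B)>=1
    C->D: in-degree(D)=1, level(D)>=1
  process A: level=1
    A->B: in-degree(B)=0, level(B)=2, enqueue
  process B: level=2
    B->D: in-degree(D)=0, level(D)=3, enqueue
  process D: level=3
All levels: A:1, B:2, C:0, D:3
max level = 3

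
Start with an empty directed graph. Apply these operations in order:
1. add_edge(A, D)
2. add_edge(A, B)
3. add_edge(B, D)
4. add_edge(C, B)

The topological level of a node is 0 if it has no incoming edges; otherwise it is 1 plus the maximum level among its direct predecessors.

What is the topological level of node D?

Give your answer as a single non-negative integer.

Op 1: add_edge(A, D). Edges now: 1
Op 2: add_edge(A, B). Edges now: 2
Op 3: add_edge(B, D). Edges now: 3
Op 4: add_edge(C, B). Edges now: 4
Compute levels (Kahn BFS):
  sources (in-degree 0): A, C
  process A: level=0
    A->B: in-degree(B)=1, level(B)>=1
    A->D: in-degree(D)=1, level(D)>=1
  process C: level=0
    C->B: in-degree(B)=0, level(B)=1, enqueue
  process B: level=1
    B->D: in-degree(D)=0, level(D)=2, enqueue
  process D: level=2
All levels: A:0, B:1, C:0, D:2
level(D) = 2

Answer: 2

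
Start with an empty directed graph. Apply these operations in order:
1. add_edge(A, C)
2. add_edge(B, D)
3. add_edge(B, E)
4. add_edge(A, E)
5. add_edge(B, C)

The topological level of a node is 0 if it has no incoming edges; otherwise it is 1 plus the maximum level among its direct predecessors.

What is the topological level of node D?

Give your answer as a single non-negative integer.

Op 1: add_edge(A, C). Edges now: 1
Op 2: add_edge(B, D). Edges now: 2
Op 3: add_edge(B, E). Edges now: 3
Op 4: add_edge(A, E). Edges now: 4
Op 5: add_edge(B, C). Edges now: 5
Compute levels (Kahn BFS):
  sources (in-degree 0): A, B
  process A: level=0
    A->C: in-degree(C)=1, level(C)>=1
    A->E: in-degree(E)=1, level(E)>=1
  process B: level=0
    B->C: in-degree(C)=0, level(C)=1, enqueue
    B->D: in-degree(D)=0, level(D)=1, enqueue
    B->E: in-degree(E)=0, level(E)=1, enqueue
  process C: level=1
  process D: level=1
  process E: level=1
All levels: A:0, B:0, C:1, D:1, E:1
level(D) = 1

Answer: 1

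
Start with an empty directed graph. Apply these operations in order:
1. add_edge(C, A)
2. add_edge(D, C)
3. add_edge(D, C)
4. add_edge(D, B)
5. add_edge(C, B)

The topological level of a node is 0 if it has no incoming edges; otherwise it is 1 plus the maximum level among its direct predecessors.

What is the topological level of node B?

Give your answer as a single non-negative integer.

Op 1: add_edge(C, A). Edges now: 1
Op 2: add_edge(D, C). Edges now: 2
Op 3: add_edge(D, C) (duplicate, no change). Edges now: 2
Op 4: add_edge(D, B). Edges now: 3
Op 5: add_edge(C, B). Edges now: 4
Compute levels (Kahn BFS):
  sources (in-degree 0): D
  process D: level=0
    D->B: in-degree(B)=1, level(B)>=1
    D->C: in-degree(C)=0, level(C)=1, enqueue
  process C: level=1
    C->A: in-degree(A)=0, level(A)=2, enqueue
    C->B: in-degree(B)=0, level(B)=2, enqueue
  process A: level=2
  process B: level=2
All levels: A:2, B:2, C:1, D:0
level(B) = 2

Answer: 2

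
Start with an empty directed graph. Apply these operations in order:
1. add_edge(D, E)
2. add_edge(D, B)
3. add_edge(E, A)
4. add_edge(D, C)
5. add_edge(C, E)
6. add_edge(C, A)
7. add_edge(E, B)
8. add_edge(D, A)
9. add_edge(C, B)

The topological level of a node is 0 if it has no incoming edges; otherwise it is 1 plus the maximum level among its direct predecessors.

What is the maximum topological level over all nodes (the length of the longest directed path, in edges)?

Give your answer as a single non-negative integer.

Op 1: add_edge(D, E). Edges now: 1
Op 2: add_edge(D, B). Edges now: 2
Op 3: add_edge(E, A). Edges now: 3
Op 4: add_edge(D, C). Edges now: 4
Op 5: add_edge(C, E). Edges now: 5
Op 6: add_edge(C, A). Edges now: 6
Op 7: add_edge(E, B). Edges now: 7
Op 8: add_edge(D, A). Edges now: 8
Op 9: add_edge(C, B). Edges now: 9
Compute levels (Kahn BFS):
  sources (in-degree 0): D
  process D: level=0
    D->A: in-degree(A)=2, level(A)>=1
    D->B: in-degree(B)=2, level(B)>=1
    D->C: in-degree(C)=0, level(C)=1, enqueue
    D->E: in-degree(E)=1, level(E)>=1
  process C: level=1
    C->A: in-degree(A)=1, level(A)>=2
    C->B: in-degree(B)=1, level(B)>=2
    C->E: in-degree(E)=0, level(E)=2, enqueue
  process E: level=2
    E->A: in-degree(A)=0, level(A)=3, enqueue
    E->B: in-degree(B)=0, level(B)=3, enqueue
  process A: level=3
  process B: level=3
All levels: A:3, B:3, C:1, D:0, E:2
max level = 3

Answer: 3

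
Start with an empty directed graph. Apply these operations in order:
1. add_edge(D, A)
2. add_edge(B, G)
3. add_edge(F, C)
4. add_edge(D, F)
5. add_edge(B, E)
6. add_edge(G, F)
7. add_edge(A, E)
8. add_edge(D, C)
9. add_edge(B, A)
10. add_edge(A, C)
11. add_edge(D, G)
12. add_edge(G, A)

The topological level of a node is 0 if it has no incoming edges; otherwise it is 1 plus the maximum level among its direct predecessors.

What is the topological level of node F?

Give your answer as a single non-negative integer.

Answer: 2

Derivation:
Op 1: add_edge(D, A). Edges now: 1
Op 2: add_edge(B, G). Edges now: 2
Op 3: add_edge(F, C). Edges now: 3
Op 4: add_edge(D, F). Edges now: 4
Op 5: add_edge(B, E). Edges now: 5
Op 6: add_edge(G, F). Edges now: 6
Op 7: add_edge(A, E). Edges now: 7
Op 8: add_edge(D, C). Edges now: 8
Op 9: add_edge(B, A). Edges now: 9
Op 10: add_edge(A, C). Edges now: 10
Op 11: add_edge(D, G). Edges now: 11
Op 12: add_edge(G, A). Edges now: 12
Compute levels (Kahn BFS):
  sources (in-degree 0): B, D
  process B: level=0
    B->A: in-degree(A)=2, level(A)>=1
    B->E: in-degree(E)=1, level(E)>=1
    B->G: in-degree(G)=1, level(G)>=1
  process D: level=0
    D->A: in-degree(A)=1, level(A)>=1
    D->C: in-degree(C)=2, level(C)>=1
    D->F: in-degree(F)=1, level(F)>=1
    D->G: in-degree(G)=0, level(G)=1, enqueue
  process G: level=1
    G->A: in-degree(A)=0, level(A)=2, enqueue
    G->F: in-degree(F)=0, level(F)=2, enqueue
  process A: level=2
    A->C: in-degree(C)=1, level(C)>=3
    A->E: in-degree(E)=0, level(E)=3, enqueue
  process F: level=2
    F->C: in-degree(C)=0, level(C)=3, enqueue
  process E: level=3
  process C: level=3
All levels: A:2, B:0, C:3, D:0, E:3, F:2, G:1
level(F) = 2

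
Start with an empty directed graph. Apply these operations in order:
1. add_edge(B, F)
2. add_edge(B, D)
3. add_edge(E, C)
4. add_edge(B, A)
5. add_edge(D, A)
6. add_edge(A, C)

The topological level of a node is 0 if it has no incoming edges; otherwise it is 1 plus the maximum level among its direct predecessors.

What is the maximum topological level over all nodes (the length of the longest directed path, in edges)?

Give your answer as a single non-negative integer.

Op 1: add_edge(B, F). Edges now: 1
Op 2: add_edge(B, D). Edges now: 2
Op 3: add_edge(E, C). Edges now: 3
Op 4: add_edge(B, A). Edges now: 4
Op 5: add_edge(D, A). Edges now: 5
Op 6: add_edge(A, C). Edges now: 6
Compute levels (Kahn BFS):
  sources (in-degree 0): B, E
  process B: level=0
    B->A: in-degree(A)=1, level(A)>=1
    B->D: in-degree(D)=0, level(D)=1, enqueue
    B->F: in-degree(F)=0, level(F)=1, enqueue
  process E: level=0
    E->C: in-degree(C)=1, level(C)>=1
  process D: level=1
    D->A: in-degree(A)=0, level(A)=2, enqueue
  process F: level=1
  process A: level=2
    A->C: in-degree(C)=0, level(C)=3, enqueue
  process C: level=3
All levels: A:2, B:0, C:3, D:1, E:0, F:1
max level = 3

Answer: 3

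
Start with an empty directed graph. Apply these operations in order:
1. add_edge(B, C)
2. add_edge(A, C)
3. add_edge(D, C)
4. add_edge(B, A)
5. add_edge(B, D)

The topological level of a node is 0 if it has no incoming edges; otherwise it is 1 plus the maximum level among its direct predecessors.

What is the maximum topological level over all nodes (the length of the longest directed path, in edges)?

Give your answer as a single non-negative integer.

Op 1: add_edge(B, C). Edges now: 1
Op 2: add_edge(A, C). Edges now: 2
Op 3: add_edge(D, C). Edges now: 3
Op 4: add_edge(B, A). Edges now: 4
Op 5: add_edge(B, D). Edges now: 5
Compute levels (Kahn BFS):
  sources (in-degree 0): B
  process B: level=0
    B->A: in-degree(A)=0, level(A)=1, enqueue
    B->C: in-degree(C)=2, level(C)>=1
    B->D: in-degree(D)=0, level(D)=1, enqueue
  process A: level=1
    A->C: in-degree(C)=1, level(C)>=2
  process D: level=1
    D->C: in-degree(C)=0, level(C)=2, enqueue
  process C: level=2
All levels: A:1, B:0, C:2, D:1
max level = 2

Answer: 2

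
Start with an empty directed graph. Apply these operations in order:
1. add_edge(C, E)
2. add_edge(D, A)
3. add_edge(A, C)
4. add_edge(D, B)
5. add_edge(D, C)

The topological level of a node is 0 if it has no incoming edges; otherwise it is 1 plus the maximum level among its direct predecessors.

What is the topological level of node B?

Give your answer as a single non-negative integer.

Answer: 1

Derivation:
Op 1: add_edge(C, E). Edges now: 1
Op 2: add_edge(D, A). Edges now: 2
Op 3: add_edge(A, C). Edges now: 3
Op 4: add_edge(D, B). Edges now: 4
Op 5: add_edge(D, C). Edges now: 5
Compute levels (Kahn BFS):
  sources (in-degree 0): D
  process D: level=0
    D->A: in-degree(A)=0, level(A)=1, enqueue
    D->B: in-degree(B)=0, level(B)=1, enqueue
    D->C: in-degree(C)=1, level(C)>=1
  process A: level=1
    A->C: in-degree(C)=0, level(C)=2, enqueue
  process B: level=1
  process C: level=2
    C->E: in-degree(E)=0, level(E)=3, enqueue
  process E: level=3
All levels: A:1, B:1, C:2, D:0, E:3
level(B) = 1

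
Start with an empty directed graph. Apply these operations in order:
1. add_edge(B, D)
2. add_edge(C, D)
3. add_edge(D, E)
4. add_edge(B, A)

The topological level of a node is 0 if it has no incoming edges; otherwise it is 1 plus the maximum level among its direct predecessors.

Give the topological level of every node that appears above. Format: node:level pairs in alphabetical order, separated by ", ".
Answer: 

Answer: A:1, B:0, C:0, D:1, E:2

Derivation:
Op 1: add_edge(B, D). Edges now: 1
Op 2: add_edge(C, D). Edges now: 2
Op 3: add_edge(D, E). Edges now: 3
Op 4: add_edge(B, A). Edges now: 4
Compute levels (Kahn BFS):
  sources (in-degree 0): B, C
  process B: level=0
    B->A: in-degree(A)=0, level(A)=1, enqueue
    B->D: in-degree(D)=1, level(D)>=1
  process C: level=0
    C->D: in-degree(D)=0, level(D)=1, enqueue
  process A: level=1
  process D: level=1
    D->E: in-degree(E)=0, level(E)=2, enqueue
  process E: level=2
All levels: A:1, B:0, C:0, D:1, E:2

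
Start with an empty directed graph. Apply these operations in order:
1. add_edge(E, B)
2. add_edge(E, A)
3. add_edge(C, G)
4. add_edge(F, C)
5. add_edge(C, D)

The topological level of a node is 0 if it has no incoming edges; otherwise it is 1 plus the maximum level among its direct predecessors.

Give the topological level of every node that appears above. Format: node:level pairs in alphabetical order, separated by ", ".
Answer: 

Op 1: add_edge(E, B). Edges now: 1
Op 2: add_edge(E, A). Edges now: 2
Op 3: add_edge(C, G). Edges now: 3
Op 4: add_edge(F, C). Edges now: 4
Op 5: add_edge(C, D). Edges now: 5
Compute levels (Kahn BFS):
  sources (in-degree 0): E, F
  process E: level=0
    E->A: in-degree(A)=0, level(A)=1, enqueue
    E->B: in-degree(B)=0, level(B)=1, enqueue
  process F: level=0
    F->C: in-degree(C)=0, level(C)=1, enqueue
  process A: level=1
  process B: level=1
  process C: level=1
    C->D: in-degree(D)=0, level(D)=2, enqueue
    C->G: in-degree(G)=0, level(G)=2, enqueue
  process D: level=2
  process G: level=2
All levels: A:1, B:1, C:1, D:2, E:0, F:0, G:2

Answer: A:1, B:1, C:1, D:2, E:0, F:0, G:2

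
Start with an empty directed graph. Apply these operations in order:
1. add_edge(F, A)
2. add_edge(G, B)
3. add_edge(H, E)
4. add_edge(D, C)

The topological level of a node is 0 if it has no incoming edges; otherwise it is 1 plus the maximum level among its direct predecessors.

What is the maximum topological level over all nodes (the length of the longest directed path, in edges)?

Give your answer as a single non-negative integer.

Op 1: add_edge(F, A). Edges now: 1
Op 2: add_edge(G, B). Edges now: 2
Op 3: add_edge(H, E). Edges now: 3
Op 4: add_edge(D, C). Edges now: 4
Compute levels (Kahn BFS):
  sources (in-degree 0): D, F, G, H
  process D: level=0
    D->C: in-degree(C)=0, level(C)=1, enqueue
  process F: level=0
    F->A: in-degree(A)=0, level(A)=1, enqueue
  process G: level=0
    G->B: in-degree(B)=0, level(B)=1, enqueue
  process H: level=0
    H->E: in-degree(E)=0, level(E)=1, enqueue
  process C: level=1
  process A: level=1
  process B: level=1
  process E: level=1
All levels: A:1, B:1, C:1, D:0, E:1, F:0, G:0, H:0
max level = 1

Answer: 1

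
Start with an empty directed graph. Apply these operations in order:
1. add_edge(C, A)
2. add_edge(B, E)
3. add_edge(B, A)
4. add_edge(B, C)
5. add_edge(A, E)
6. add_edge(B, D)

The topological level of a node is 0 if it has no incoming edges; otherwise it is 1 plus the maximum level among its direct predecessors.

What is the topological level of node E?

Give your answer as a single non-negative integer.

Answer: 3

Derivation:
Op 1: add_edge(C, A). Edges now: 1
Op 2: add_edge(B, E). Edges now: 2
Op 3: add_edge(B, A). Edges now: 3
Op 4: add_edge(B, C). Edges now: 4
Op 5: add_edge(A, E). Edges now: 5
Op 6: add_edge(B, D). Edges now: 6
Compute levels (Kahn BFS):
  sources (in-degree 0): B
  process B: level=0
    B->A: in-degree(A)=1, level(A)>=1
    B->C: in-degree(C)=0, level(C)=1, enqueue
    B->D: in-degree(D)=0, level(D)=1, enqueue
    B->E: in-degree(E)=1, level(E)>=1
  process C: level=1
    C->A: in-degree(A)=0, level(A)=2, enqueue
  process D: level=1
  process A: level=2
    A->E: in-degree(E)=0, level(E)=3, enqueue
  process E: level=3
All levels: A:2, B:0, C:1, D:1, E:3
level(E) = 3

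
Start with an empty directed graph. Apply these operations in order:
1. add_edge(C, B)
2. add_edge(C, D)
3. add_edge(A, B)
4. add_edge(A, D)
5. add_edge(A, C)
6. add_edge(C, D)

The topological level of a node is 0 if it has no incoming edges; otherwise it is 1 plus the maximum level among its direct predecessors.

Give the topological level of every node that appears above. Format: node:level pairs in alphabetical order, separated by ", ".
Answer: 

Op 1: add_edge(C, B). Edges now: 1
Op 2: add_edge(C, D). Edges now: 2
Op 3: add_edge(A, B). Edges now: 3
Op 4: add_edge(A, D). Edges now: 4
Op 5: add_edge(A, C). Edges now: 5
Op 6: add_edge(C, D) (duplicate, no change). Edges now: 5
Compute levels (Kahn BFS):
  sources (in-degree 0): A
  process A: level=0
    A->B: in-degree(B)=1, level(B)>=1
    A->C: in-degree(C)=0, level(C)=1, enqueue
    A->D: in-degree(D)=1, level(D)>=1
  process C: level=1
    C->B: in-degree(B)=0, level(B)=2, enqueue
    C->D: in-degree(D)=0, level(D)=2, enqueue
  process B: level=2
  process D: level=2
All levels: A:0, B:2, C:1, D:2

Answer: A:0, B:2, C:1, D:2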